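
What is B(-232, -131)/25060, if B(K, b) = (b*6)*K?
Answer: 45588/6265 ≈ 7.2766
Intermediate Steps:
B(K, b) = 6*K*b (B(K, b) = (6*b)*K = 6*K*b)
B(-232, -131)/25060 = (6*(-232)*(-131))/25060 = 182352*(1/25060) = 45588/6265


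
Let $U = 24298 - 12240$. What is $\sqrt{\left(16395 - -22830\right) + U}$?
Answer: $\sqrt{51283} \approx 226.46$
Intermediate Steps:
$U = 12058$ ($U = 24298 - 12240 = 12058$)
$\sqrt{\left(16395 - -22830\right) + U} = \sqrt{\left(16395 - -22830\right) + 12058} = \sqrt{\left(16395 + 22830\right) + 12058} = \sqrt{39225 + 12058} = \sqrt{51283}$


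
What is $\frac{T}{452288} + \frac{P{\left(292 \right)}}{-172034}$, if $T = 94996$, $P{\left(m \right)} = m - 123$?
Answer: $\frac{2033263149}{9726114224} \approx 0.20905$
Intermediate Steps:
$P{\left(m \right)} = -123 + m$
$\frac{T}{452288} + \frac{P{\left(292 \right)}}{-172034} = \frac{94996}{452288} + \frac{-123 + 292}{-172034} = 94996 \cdot \frac{1}{452288} + 169 \left(- \frac{1}{172034}\right) = \frac{23749}{113072} - \frac{169}{172034} = \frac{2033263149}{9726114224}$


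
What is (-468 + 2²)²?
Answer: 215296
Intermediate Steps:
(-468 + 2²)² = (-468 + 4)² = (-464)² = 215296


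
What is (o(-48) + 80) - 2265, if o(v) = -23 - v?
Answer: -2160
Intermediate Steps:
(o(-48) + 80) - 2265 = ((-23 - 1*(-48)) + 80) - 2265 = ((-23 + 48) + 80) - 2265 = (25 + 80) - 2265 = 105 - 2265 = -2160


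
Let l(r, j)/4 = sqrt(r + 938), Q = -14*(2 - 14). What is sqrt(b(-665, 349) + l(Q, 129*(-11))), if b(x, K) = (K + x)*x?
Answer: 2*sqrt(52535 + sqrt(1106)) ≈ 458.56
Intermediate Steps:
b(x, K) = x*(K + x)
Q = 168 (Q = -14*(-12) = 168)
l(r, j) = 4*sqrt(938 + r) (l(r, j) = 4*sqrt(r + 938) = 4*sqrt(938 + r))
sqrt(b(-665, 349) + l(Q, 129*(-11))) = sqrt(-665*(349 - 665) + 4*sqrt(938 + 168)) = sqrt(-665*(-316) + 4*sqrt(1106)) = sqrt(210140 + 4*sqrt(1106))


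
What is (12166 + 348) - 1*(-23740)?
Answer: 36254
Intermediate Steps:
(12166 + 348) - 1*(-23740) = 12514 + 23740 = 36254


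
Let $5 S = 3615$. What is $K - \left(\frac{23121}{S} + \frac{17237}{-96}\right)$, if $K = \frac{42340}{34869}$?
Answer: $\frac{40010295715}{268909728} \approx 148.79$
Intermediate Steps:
$S = 723$ ($S = \frac{1}{5} \cdot 3615 = 723$)
$K = \frac{42340}{34869}$ ($K = 42340 \cdot \frac{1}{34869} = \frac{42340}{34869} \approx 1.2143$)
$K - \left(\frac{23121}{S} + \frac{17237}{-96}\right) = \frac{42340}{34869} - \left(\frac{23121}{723} + \frac{17237}{-96}\right) = \frac{42340}{34869} - \left(23121 \cdot \frac{1}{723} + 17237 \left(- \frac{1}{96}\right)\right) = \frac{42340}{34869} - \left(\frac{7707}{241} - \frac{17237}{96}\right) = \frac{42340}{34869} - - \frac{3414245}{23136} = \frac{42340}{34869} + \frac{3414245}{23136} = \frac{40010295715}{268909728}$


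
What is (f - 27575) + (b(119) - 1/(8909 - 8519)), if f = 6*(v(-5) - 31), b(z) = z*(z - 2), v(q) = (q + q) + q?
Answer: -5431921/390 ≈ -13928.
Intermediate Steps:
v(q) = 3*q (v(q) = 2*q + q = 3*q)
b(z) = z*(-2 + z)
f = -276 (f = 6*(3*(-5) - 31) = 6*(-15 - 31) = 6*(-46) = -276)
(f - 27575) + (b(119) - 1/(8909 - 8519)) = (-276 - 27575) + (119*(-2 + 119) - 1/(8909 - 8519)) = -27851 + (119*117 - 1/390) = -27851 + (13923 - 1*1/390) = -27851 + (13923 - 1/390) = -27851 + 5429969/390 = -5431921/390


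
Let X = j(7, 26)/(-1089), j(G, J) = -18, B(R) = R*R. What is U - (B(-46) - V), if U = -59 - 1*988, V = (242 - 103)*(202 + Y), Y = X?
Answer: 3014993/121 ≈ 24917.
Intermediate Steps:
B(R) = R²
X = 2/121 (X = -18/(-1089) = -18*(-1/1089) = 2/121 ≈ 0.016529)
Y = 2/121 ≈ 0.016529
V = 3397716/121 (V = (242 - 103)*(202 + 2/121) = 139*(24444/121) = 3397716/121 ≈ 28080.)
U = -1047 (U = -59 - 988 = -1047)
U - (B(-46) - V) = -1047 - ((-46)² - 1*3397716/121) = -1047 - (2116 - 3397716/121) = -1047 - 1*(-3141680/121) = -1047 + 3141680/121 = 3014993/121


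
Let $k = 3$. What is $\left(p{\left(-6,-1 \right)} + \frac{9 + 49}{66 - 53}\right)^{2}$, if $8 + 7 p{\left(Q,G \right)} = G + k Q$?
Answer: $\frac{3025}{8281} \approx 0.36529$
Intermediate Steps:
$p{\left(Q,G \right)} = - \frac{8}{7} + \frac{G}{7} + \frac{3 Q}{7}$ ($p{\left(Q,G \right)} = - \frac{8}{7} + \frac{G + 3 Q}{7} = - \frac{8}{7} + \left(\frac{G}{7} + \frac{3 Q}{7}\right) = - \frac{8}{7} + \frac{G}{7} + \frac{3 Q}{7}$)
$\left(p{\left(-6,-1 \right)} + \frac{9 + 49}{66 - 53}\right)^{2} = \left(\left(- \frac{8}{7} + \frac{1}{7} \left(-1\right) + \frac{3}{7} \left(-6\right)\right) + \frac{9 + 49}{66 - 53}\right)^{2} = \left(\left(- \frac{8}{7} - \frac{1}{7} - \frac{18}{7}\right) + \frac{58}{13}\right)^{2} = \left(- \frac{27}{7} + 58 \cdot \frac{1}{13}\right)^{2} = \left(- \frac{27}{7} + \frac{58}{13}\right)^{2} = \left(\frac{55}{91}\right)^{2} = \frac{3025}{8281}$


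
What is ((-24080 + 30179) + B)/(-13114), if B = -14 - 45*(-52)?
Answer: -8425/13114 ≈ -0.64244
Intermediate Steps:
B = 2326 (B = -14 + 2340 = 2326)
((-24080 + 30179) + B)/(-13114) = ((-24080 + 30179) + 2326)/(-13114) = (6099 + 2326)*(-1/13114) = 8425*(-1/13114) = -8425/13114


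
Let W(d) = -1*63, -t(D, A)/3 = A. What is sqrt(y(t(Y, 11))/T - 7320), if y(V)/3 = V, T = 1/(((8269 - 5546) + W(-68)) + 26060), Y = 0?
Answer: 10*I*sqrt(28506) ≈ 1688.4*I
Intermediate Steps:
t(D, A) = -3*A
W(d) = -63
T = 1/28720 (T = 1/(((8269 - 5546) - 63) + 26060) = 1/((2723 - 63) + 26060) = 1/(2660 + 26060) = 1/28720 ≈ 3.4819e-5)
y(V) = 3*V
sqrt(y(t(Y, 11))/T - 7320) = sqrt((3*(-3*11))/(1/28720) - 7320) = sqrt((3*(-33))*28720 - 7320) = sqrt(-99*28720 - 7320) = sqrt(-2843280 - 7320) = sqrt(-2850600) = 10*I*sqrt(28506)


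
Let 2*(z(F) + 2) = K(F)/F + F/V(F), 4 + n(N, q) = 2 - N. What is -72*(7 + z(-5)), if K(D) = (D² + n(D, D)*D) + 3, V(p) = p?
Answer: -1512/5 ≈ -302.40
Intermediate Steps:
n(N, q) = -2 - N (n(N, q) = -4 + (2 - N) = -2 - N)
K(D) = 3 + D² + D*(-2 - D) (K(D) = (D² + (-2 - D)*D) + 3 = (D² + D*(-2 - D)) + 3 = 3 + D² + D*(-2 - D))
z(F) = -3/2 + (3 - 2*F)/(2*F) (z(F) = -2 + ((3 - 2*F)/F + F/F)/2 = -2 + ((3 - 2*F)/F + 1)/2 = -2 + (1 + (3 - 2*F)/F)/2 = -2 + (½ + (3 - 2*F)/(2*F)) = -3/2 + (3 - 2*F)/(2*F))
-72*(7 + z(-5)) = -72*(7 + (½)*(3 - 5*(-5))/(-5)) = -72*(7 + (½)*(-⅕)*(3 + 25)) = -72*(7 + (½)*(-⅕)*28) = -72*(7 - 14/5) = -72*21/5 = -1512/5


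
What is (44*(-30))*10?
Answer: -13200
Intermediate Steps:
(44*(-30))*10 = -1320*10 = -13200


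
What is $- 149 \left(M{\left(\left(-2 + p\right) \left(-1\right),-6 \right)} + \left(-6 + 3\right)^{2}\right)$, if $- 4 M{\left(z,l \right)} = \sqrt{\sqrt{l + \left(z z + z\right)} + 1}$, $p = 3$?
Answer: $-1341 + \frac{149 \sqrt{1 + i \sqrt{6}}}{4} \approx -1290.7 + 33.79 i$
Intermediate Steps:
$M{\left(z,l \right)} = - \frac{\sqrt{1 + \sqrt{l + z + z^{2}}}}{4}$ ($M{\left(z,l \right)} = - \frac{\sqrt{\sqrt{l + \left(z z + z\right)} + 1}}{4} = - \frac{\sqrt{\sqrt{l + \left(z^{2} + z\right)} + 1}}{4} = - \frac{\sqrt{\sqrt{l + \left(z + z^{2}\right)} + 1}}{4} = - \frac{\sqrt{\sqrt{l + z + z^{2}} + 1}}{4} = - \frac{\sqrt{1 + \sqrt{l + z + z^{2}}}}{4}$)
$- 149 \left(M{\left(\left(-2 + p\right) \left(-1\right),-6 \right)} + \left(-6 + 3\right)^{2}\right) = - 149 \left(- \frac{\sqrt{1 + \sqrt{-6 + \left(-2 + 3\right) \left(-1\right) + \left(\left(-2 + 3\right) \left(-1\right)\right)^{2}}}}{4} + \left(-6 + 3\right)^{2}\right) = - 149 \left(- \frac{\sqrt{1 + \sqrt{-6 + 1 \left(-1\right) + \left(1 \left(-1\right)\right)^{2}}}}{4} + \left(-3\right)^{2}\right) = - 149 \left(- \frac{\sqrt{1 + \sqrt{-6 - 1 + \left(-1\right)^{2}}}}{4} + 9\right) = - 149 \left(- \frac{\sqrt{1 + \sqrt{-6 - 1 + 1}}}{4} + 9\right) = - 149 \left(- \frac{\sqrt{1 + \sqrt{-6}}}{4} + 9\right) = - 149 \left(- \frac{\sqrt{1 + i \sqrt{6}}}{4} + 9\right) = - 149 \left(9 - \frac{\sqrt{1 + i \sqrt{6}}}{4}\right) = -1341 + \frac{149 \sqrt{1 + i \sqrt{6}}}{4}$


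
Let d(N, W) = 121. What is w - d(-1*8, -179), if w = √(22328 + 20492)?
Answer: -121 + 2*√10705 ≈ 85.930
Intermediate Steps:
w = 2*√10705 (w = √42820 = 2*√10705 ≈ 206.93)
w - d(-1*8, -179) = 2*√10705 - 1*121 = 2*√10705 - 121 = -121 + 2*√10705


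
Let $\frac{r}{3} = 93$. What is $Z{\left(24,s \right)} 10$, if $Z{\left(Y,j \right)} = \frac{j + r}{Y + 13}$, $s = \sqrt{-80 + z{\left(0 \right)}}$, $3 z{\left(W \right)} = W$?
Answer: $\frac{2790}{37} + \frac{40 i \sqrt{5}}{37} \approx 75.405 + 2.4174 i$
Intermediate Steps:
$r = 279$ ($r = 3 \cdot 93 = 279$)
$z{\left(W \right)} = \frac{W}{3}$
$s = 4 i \sqrt{5}$ ($s = \sqrt{-80 + \frac{1}{3} \cdot 0} = \sqrt{-80 + 0} = \sqrt{-80} = 4 i \sqrt{5} \approx 8.9443 i$)
$Z{\left(Y,j \right)} = \frac{279 + j}{13 + Y}$ ($Z{\left(Y,j \right)} = \frac{j + 279}{Y + 13} = \frac{279 + j}{13 + Y}$)
$Z{\left(24,s \right)} 10 = \frac{279 + 4 i \sqrt{5}}{13 + 24} \cdot 10 = \frac{279 + 4 i \sqrt{5}}{37} \cdot 10 = \left(\frac{279}{37} + \frac{4 i \sqrt{5}}{37}\right) 10 = \frac{2790}{37} + \frac{40 i \sqrt{5}}{37}$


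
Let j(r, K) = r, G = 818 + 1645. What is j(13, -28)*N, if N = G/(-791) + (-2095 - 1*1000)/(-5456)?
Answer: -142869779/4315696 ≈ -33.105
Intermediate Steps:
G = 2463
N = -10989983/4315696 (N = 2463/(-791) + (-2095 - 1*1000)/(-5456) = 2463*(-1/791) + (-2095 - 1000)*(-1/5456) = -2463/791 - 3095*(-1/5456) = -2463/791 + 3095/5456 = -10989983/4315696 ≈ -2.5465)
j(13, -28)*N = 13*(-10989983/4315696) = -142869779/4315696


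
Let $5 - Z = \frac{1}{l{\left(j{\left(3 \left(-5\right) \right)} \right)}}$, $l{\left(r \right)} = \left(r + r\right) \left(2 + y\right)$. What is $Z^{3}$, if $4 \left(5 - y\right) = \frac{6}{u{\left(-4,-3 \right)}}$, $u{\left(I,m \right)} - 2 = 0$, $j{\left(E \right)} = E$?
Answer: $\frac{6612913133}{52734375} \approx 125.4$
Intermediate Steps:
$u{\left(I,m \right)} = 2$ ($u{\left(I,m \right)} = 2 + 0 = 2$)
$y = \frac{17}{4}$ ($y = 5 - \frac{6 \cdot \frac{1}{2}}{4} = 5 - \frac{3}{4} = \frac{17}{4} \approx 4.25$)
$l{\left(r \right)} = \frac{25 r}{2}$ ($l{\left(r \right)} = \left(r + r\right) \left(2 + \frac{17}{4}\right) = 2 r \frac{25}{4} = \frac{25 r}{2}$)
$Z = \frac{1877}{375}$ ($Z = 5 - \frac{1}{\frac{25}{2} \cdot 3 \left(-5\right)} = 5 - \frac{1}{\frac{25}{2} \left(-15\right)} = 5 - \frac{1}{- \frac{375}{2}} = 5 - - \frac{2}{375} = 5 + \frac{2}{375} = \frac{1877}{375} \approx 5.0053$)
$Z^{3} = \left(\frac{1877}{375}\right)^{3} = \frac{6612913133}{52734375}$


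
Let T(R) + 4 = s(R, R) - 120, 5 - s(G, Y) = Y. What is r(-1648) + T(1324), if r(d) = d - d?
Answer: -1443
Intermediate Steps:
r(d) = 0
s(G, Y) = 5 - Y
T(R) = -119 - R (T(R) = -4 + ((5 - R) - 120) = -4 + (-115 - R) = -119 - R)
r(-1648) + T(1324) = 0 + (-119 - 1*1324) = 0 + (-119 - 1324) = 0 - 1443 = -1443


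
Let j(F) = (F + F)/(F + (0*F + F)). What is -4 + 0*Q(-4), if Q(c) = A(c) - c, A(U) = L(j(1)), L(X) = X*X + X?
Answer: -4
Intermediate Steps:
j(F) = 1 (j(F) = (2*F)/(F + (0 + F)) = (2*F)/(F + F) = (2*F)/((2*F)) = (2*F)*(1/(2*F)) = 1)
L(X) = X + X**2 (L(X) = X**2 + X = X + X**2)
A(U) = 2 (A(U) = 1*(1 + 1) = 1*2 = 2)
Q(c) = 2 - c
-4 + 0*Q(-4) = -4 + 0*(2 - 1*(-4)) = -4 + 0*(2 + 4) = -4 + 0*6 = -4 + 0 = -4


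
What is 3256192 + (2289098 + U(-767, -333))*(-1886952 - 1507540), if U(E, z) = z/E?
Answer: -5959837791448244/767 ≈ -7.7703e+12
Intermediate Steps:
3256192 + (2289098 + U(-767, -333))*(-1886952 - 1507540) = 3256192 + (2289098 - 333/(-767))*(-1886952 - 1507540) = 3256192 + (2289098 - 333*(-1/767))*(-3394492) = 3256192 + (2289098 + 333/767)*(-3394492) = 3256192 + (1755738499/767)*(-3394492) = 3256192 - 5959840288947508/767 = -5959837791448244/767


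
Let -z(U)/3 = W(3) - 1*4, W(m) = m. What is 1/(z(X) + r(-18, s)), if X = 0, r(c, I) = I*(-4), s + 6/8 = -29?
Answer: 1/122 ≈ 0.0081967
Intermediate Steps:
s = -119/4 (s = -3/4 - 29 = -119/4 ≈ -29.750)
r(c, I) = -4*I
z(U) = 3 (z(U) = -3*(3 - 1*4) = -3*(3 - 4) = -3*(-1) = 3)
1/(z(X) + r(-18, s)) = 1/(3 - 4*(-119/4)) = 1/(3 + 119) = 1/122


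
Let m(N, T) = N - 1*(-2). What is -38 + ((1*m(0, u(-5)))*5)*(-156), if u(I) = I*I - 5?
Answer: -1598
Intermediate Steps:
u(I) = -5 + I² (u(I) = I² - 5 = -5 + I²)
m(N, T) = 2 + N (m(N, T) = N + 2 = 2 + N)
-38 + ((1*m(0, u(-5)))*5)*(-156) = -38 + ((1*(2 + 0))*5)*(-156) = -38 + ((1*2)*5)*(-156) = -38 + (2*5)*(-156) = -38 + 10*(-156) = -38 - 1560 = -1598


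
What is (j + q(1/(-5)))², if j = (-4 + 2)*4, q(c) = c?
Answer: 1681/25 ≈ 67.240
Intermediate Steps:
j = -8 (j = -2*4 = -8)
(j + q(1/(-5)))² = (-8 + 1/(-5))² = (-8 - ⅕)² = (-41/5)² = 1681/25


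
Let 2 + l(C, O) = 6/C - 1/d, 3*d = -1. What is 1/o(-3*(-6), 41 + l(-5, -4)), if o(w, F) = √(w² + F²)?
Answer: 5*√1381/8286 ≈ 0.022424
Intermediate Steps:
d = -⅓ (d = (⅓)*(-1) = -⅓ ≈ -0.33333)
l(C, O) = 1 + 6/C (l(C, O) = -2 + (6/C - 1/(-⅓)) = -2 + (6/C - 1*(-3)) = -2 + (6/C + 3) = -2 + (3 + 6/C) = 1 + 6/C)
o(w, F) = √(F² + w²)
1/o(-3*(-6), 41 + l(-5, -4)) = 1/(√((41 + (6 - 5)/(-5))² + (-3*(-6))²)) = 1/(√((41 - ⅕*1)² + 18²)) = 1/(√((41 - ⅕)² + 324)) = 1/(√((204/5)² + 324)) = 1/(√(41616/25 + 324)) = 1/(√(49716/25)) = 1/(6*√1381/5) = 5*√1381/8286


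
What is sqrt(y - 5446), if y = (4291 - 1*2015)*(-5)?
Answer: I*sqrt(16826) ≈ 129.72*I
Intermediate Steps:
y = -11380 (y = (4291 - 2015)*(-5) = 2276*(-5) = -11380)
sqrt(y - 5446) = sqrt(-11380 - 5446) = sqrt(-16826) = I*sqrt(16826)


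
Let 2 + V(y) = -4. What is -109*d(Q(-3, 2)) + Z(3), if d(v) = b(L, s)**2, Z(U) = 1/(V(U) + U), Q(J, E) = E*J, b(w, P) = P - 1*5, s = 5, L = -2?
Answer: -1/3 ≈ -0.33333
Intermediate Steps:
V(y) = -6 (V(y) = -2 - 4 = -6)
b(w, P) = -5 + P (b(w, P) = P - 5 = -5 + P)
Z(U) = 1/(-6 + U)
d(v) = 0 (d(v) = (-5 + 5)**2 = 0**2 = 0)
-109*d(Q(-3, 2)) + Z(3) = -109*0 + 1/(-6 + 3) = 0 + 1/(-3) = 0 - 1/3 = -1/3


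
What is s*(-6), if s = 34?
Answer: -204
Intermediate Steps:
s*(-6) = 34*(-6) = -204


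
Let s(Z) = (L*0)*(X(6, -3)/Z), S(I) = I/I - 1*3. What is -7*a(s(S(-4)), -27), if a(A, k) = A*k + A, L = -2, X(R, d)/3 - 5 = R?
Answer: 0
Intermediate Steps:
X(R, d) = 15 + 3*R
S(I) = -2 (S(I) = 1 - 3 = -2)
s(Z) = 0 (s(Z) = (-2*0)*((15 + 3*6)/Z) = 0*((15 + 18)/Z) = 0*(33/Z) = 0)
a(A, k) = A + A*k
-7*a(s(S(-4)), -27) = -0*(1 - 27) = -0*(-26) = -7*0 = 0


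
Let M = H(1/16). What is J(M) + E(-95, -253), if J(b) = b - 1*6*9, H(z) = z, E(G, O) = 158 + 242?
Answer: 5537/16 ≈ 346.06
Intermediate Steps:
E(G, O) = 400
M = 1/16 ≈ 0.062500
J(b) = -54 + b (J(b) = b - 6*9 = b - 54 = -54 + b)
J(M) + E(-95, -253) = (-54 + 1/16) + 400 = -863/16 + 400 = 5537/16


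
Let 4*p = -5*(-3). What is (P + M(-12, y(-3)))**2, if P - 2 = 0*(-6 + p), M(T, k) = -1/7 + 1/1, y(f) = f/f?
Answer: 400/49 ≈ 8.1633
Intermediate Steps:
p = 15/4 (p = (-5*(-3))/4 = (1/4)*15 = 15/4 ≈ 3.7500)
y(f) = 1
M(T, k) = 6/7 (M(T, k) = -1*1/7 + 1*1 = -1/7 + 1 = 6/7)
P = 2 (P = 2 + 0*(-6 + 15/4) = 2 + 0*(-9/4) = 2 + 0 = 2)
(P + M(-12, y(-3)))**2 = (2 + 6/7)**2 = (20/7)**2 = 400/49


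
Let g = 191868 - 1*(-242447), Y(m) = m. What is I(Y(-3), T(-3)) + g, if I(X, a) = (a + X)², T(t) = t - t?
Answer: 434324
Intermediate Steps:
T(t) = 0
I(X, a) = (X + a)²
g = 434315 (g = 191868 + 242447 = 434315)
I(Y(-3), T(-3)) + g = (-3 + 0)² + 434315 = (-3)² + 434315 = 9 + 434315 = 434324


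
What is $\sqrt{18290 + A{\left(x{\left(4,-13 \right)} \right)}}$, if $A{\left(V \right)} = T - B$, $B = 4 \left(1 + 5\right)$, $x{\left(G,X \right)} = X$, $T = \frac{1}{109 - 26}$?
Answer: $\frac{\sqrt{125834557}}{83} \approx 135.15$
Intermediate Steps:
$T = \frac{1}{83} \approx 0.012048$
$B = 24$ ($B = 4 \cdot 6 = 24$)
$A{\left(V \right)} = - \frac{1991}{83}$ ($A{\left(V \right)} = \frac{1}{83} - 24 = - \frac{1991}{83}$)
$\sqrt{18290 + A{\left(x{\left(4,-13 \right)} \right)}} = \sqrt{18290 - \frac{1991}{83}} = \sqrt{\frac{1516079}{83}} = \frac{\sqrt{125834557}}{83}$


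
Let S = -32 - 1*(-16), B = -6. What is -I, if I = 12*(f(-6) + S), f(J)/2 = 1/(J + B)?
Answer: 194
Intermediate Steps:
S = -16 (S = -32 + 16 = -16)
f(J) = 2/(-6 + J) (f(J) = 2/(J - 6) = 2/(-6 + J))
I = -194 (I = 12*(2/(-6 - 6) - 16) = 12*(2/(-12) - 16) = 12*(2*(-1/12) - 16) = 12*(-⅙ - 16) = 12*(-97/6) = -194)
-I = -1*(-194) = 194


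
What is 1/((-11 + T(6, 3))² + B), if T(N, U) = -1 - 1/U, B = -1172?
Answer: -9/9179 ≈ -0.00098050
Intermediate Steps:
1/((-11 + T(6, 3))² + B) = 1/((-11 + (-1 - 1*3)/3)² - 1172) = 1/((-11 + (-1 - 3)/3)² - 1172) = 1/((-11 + (⅓)*(-4))² - 1172) = 1/((-11 - 4/3)² - 1172) = 1/((-37/3)² - 1172) = 1/(1369/9 - 1172) = 1/(-9179/9) = -9/9179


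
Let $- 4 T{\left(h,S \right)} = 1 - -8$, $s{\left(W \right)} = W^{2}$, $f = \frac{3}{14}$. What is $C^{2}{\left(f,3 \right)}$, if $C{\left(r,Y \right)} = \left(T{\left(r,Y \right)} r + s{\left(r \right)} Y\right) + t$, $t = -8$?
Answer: $\frac{10699441}{153664} \approx 69.629$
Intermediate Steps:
$f = \frac{3}{14}$ ($f = 3 \cdot \frac{1}{14} = \frac{3}{14} \approx 0.21429$)
$T{\left(h,S \right)} = - \frac{9}{4}$ ($T{\left(h,S \right)} = - \frac{1 - -8}{4} = - \frac{1 + 8}{4} = \left(- \frac{1}{4}\right) 9 = - \frac{9}{4}$)
$C{\left(r,Y \right)} = -8 - \frac{9 r}{4} + Y r^{2}$ ($C{\left(r,Y \right)} = \left(- \frac{9 r}{4} + r^{2} Y\right) - 8 = \left(- \frac{9 r}{4} + Y r^{2}\right) - 8 = -8 - \frac{9 r}{4} + Y r^{2}$)
$C^{2}{\left(f,3 \right)} = \left(-8 - \frac{27}{56} + 3 \left(\frac{3}{14}\right)^{2}\right)^{2} = \left(-8 - \frac{27}{56} + 3 \cdot \frac{9}{196}\right)^{2} = \left(-8 - \frac{27}{56} + \frac{27}{196}\right)^{2} = \left(- \frac{3271}{392}\right)^{2} = \frac{10699441}{153664}$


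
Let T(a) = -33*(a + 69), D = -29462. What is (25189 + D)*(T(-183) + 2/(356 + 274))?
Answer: -5063637463/315 ≈ -1.6075e+7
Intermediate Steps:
T(a) = -2277 - 33*a (T(a) = -33*(69 + a) = -2277 - 33*a)
(25189 + D)*(T(-183) + 2/(356 + 274)) = (25189 - 29462)*((-2277 - 33*(-183)) + 2/(356 + 274)) = -4273*((-2277 + 6039) + 2/630) = -4273*(3762 + 2*(1/630)) = -4273*(3762 + 1/315) = -4273*1185031/315 = -5063637463/315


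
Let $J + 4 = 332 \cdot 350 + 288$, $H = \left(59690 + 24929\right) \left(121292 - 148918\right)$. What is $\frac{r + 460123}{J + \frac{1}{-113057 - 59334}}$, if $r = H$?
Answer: $- \frac{402916446541061}{20080793243} \approx -20065.0$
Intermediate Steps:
$H = -2337684494$ ($H = 84619 \left(121292 - 148918\right) = 84619 \left(-27626\right) = -2337684494$)
$J = 116484$ ($J = -4 + \left(332 \cdot 350 + 288\right) = -4 + \left(116200 + 288\right) = -4 + 116488 = 116484$)
$r = -2337684494$
$\frac{r + 460123}{J + \frac{1}{-113057 - 59334}} = \frac{-2337684494 + 460123}{116484 + \frac{1}{-113057 - 59334}} = - \frac{2337224371}{116484 + \frac{1}{-172391}} = - \frac{2337224371}{116484 - \frac{1}{172391}} = - \frac{2337224371}{\frac{20080793243}{172391}} = \left(-2337224371\right) \frac{172391}{20080793243} = - \frac{402916446541061}{20080793243}$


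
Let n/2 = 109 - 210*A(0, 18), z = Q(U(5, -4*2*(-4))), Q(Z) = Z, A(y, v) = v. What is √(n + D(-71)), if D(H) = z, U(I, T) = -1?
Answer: I*√7343 ≈ 85.691*I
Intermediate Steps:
z = -1
D(H) = -1
n = -7342 (n = 2*(109 - 210*18) = 2*(109 - 3780) = 2*(-3671) = -7342)
√(n + D(-71)) = √(-7342 - 1) = √(-7343) = I*√7343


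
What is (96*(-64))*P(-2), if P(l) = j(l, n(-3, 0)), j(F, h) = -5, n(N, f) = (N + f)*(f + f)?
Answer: 30720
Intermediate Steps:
n(N, f) = 2*f*(N + f) (n(N, f) = (N + f)*(2*f) = 2*f*(N + f))
P(l) = -5
(96*(-64))*P(-2) = (96*(-64))*(-5) = -6144*(-5) = 30720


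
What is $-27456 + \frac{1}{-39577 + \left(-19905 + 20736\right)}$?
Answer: $- \frac{1063810177}{38746} \approx -27456.0$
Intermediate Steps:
$-27456 + \frac{1}{-39577 + \left(-19905 + 20736\right)} = -27456 + \frac{1}{-39577 + 831} = -27456 + \frac{1}{-38746} = -27456 - \frac{1}{38746} = - \frac{1063810177}{38746}$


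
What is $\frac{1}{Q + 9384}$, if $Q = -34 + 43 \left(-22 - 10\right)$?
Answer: $\frac{1}{7974} \approx 0.00012541$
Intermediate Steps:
$Q = -1410$ ($Q = -34 + 43 \left(-22 - 10\right) = -34 + 43 \left(-32\right) = -34 - 1376 = -1410$)
$\frac{1}{Q + 9384} = \frac{1}{-1410 + 9384} = \frac{1}{7974}$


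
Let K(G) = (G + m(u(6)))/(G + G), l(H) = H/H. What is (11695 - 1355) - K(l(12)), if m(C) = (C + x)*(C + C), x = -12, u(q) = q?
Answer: 20751/2 ≈ 10376.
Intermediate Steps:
l(H) = 1
m(C) = 2*C*(-12 + C) (m(C) = (C - 12)*(C + C) = (-12 + C)*(2*C) = 2*C*(-12 + C))
K(G) = (-72 + G)/(2*G) (K(G) = (G + 2*6*(-12 + 6))/(G + G) = (G + 2*6*(-6))/((2*G)) = (G - 72)*(1/(2*G)) = (-72 + G)*(1/(2*G)) = (-72 + G)/(2*G))
(11695 - 1355) - K(l(12)) = (11695 - 1355) - (-72 + 1)/(2*1) = 10340 - (-71)/2 = 10340 - 1*(-71/2) = 10340 + 71/2 = 20751/2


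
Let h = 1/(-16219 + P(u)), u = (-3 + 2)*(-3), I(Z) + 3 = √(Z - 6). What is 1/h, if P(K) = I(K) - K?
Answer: -16225 + I*√3 ≈ -16225.0 + 1.732*I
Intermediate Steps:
I(Z) = -3 + √(-6 + Z) (I(Z) = -3 + √(Z - 6) = -3 + √(-6 + Z))
u = 3 (u = -1*(-3) = 3)
P(K) = -3 + √(-6 + K) - K (P(K) = (-3 + √(-6 + K)) - K = -3 + √(-6 + K) - K)
h = 1/(-16225 + I*√3) (h = 1/(-16219 + (-3 + √(-6 + 3) - 1*3)) = 1/(-16219 + (-3 + √(-3) - 3)) = 1/(-16219 + (-3 + I*√3 - 3)) = 1/(-16219 + (-6 + I*√3)) = 1/(-16225 + I*√3) ≈ -6.1633e-5 - 6.6e-9*I)
1/h = 1/(-16225/263250628 - I*√3/263250628)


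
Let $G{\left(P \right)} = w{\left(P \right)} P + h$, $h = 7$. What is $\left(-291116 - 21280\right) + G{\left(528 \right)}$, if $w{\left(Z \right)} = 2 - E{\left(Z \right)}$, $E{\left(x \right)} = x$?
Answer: $-590117$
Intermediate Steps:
$w{\left(Z \right)} = 2 - Z$
$G{\left(P \right)} = 7 + P \left(2 - P\right)$ ($G{\left(P \right)} = \left(2 - P\right) P + 7 = P \left(2 - P\right) + 7 = 7 + P \left(2 - P\right)$)
$\left(-291116 - 21280\right) + G{\left(528 \right)} = \left(-291116 - 21280\right) + \left(7 - 528 \left(-2 + 528\right)\right) = -312396 + \left(7 - 528 \cdot 526\right) = -312396 + \left(7 - 277728\right) = -312396 - 277721 = -590117$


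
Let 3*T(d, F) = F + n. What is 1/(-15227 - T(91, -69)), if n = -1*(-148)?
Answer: -3/45760 ≈ -6.5559e-5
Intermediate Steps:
n = 148
T(d, F) = 148/3 + F/3 (T(d, F) = (F + 148)/3 = (148 + F)/3 = 148/3 + F/3)
1/(-15227 - T(91, -69)) = 1/(-15227 - (148/3 + (1/3)*(-69))) = 1/(-15227 - (148/3 - 23)) = 1/(-15227 - 1*79/3) = 1/(-15227 - 79/3) = 1/(-45760/3) = -3/45760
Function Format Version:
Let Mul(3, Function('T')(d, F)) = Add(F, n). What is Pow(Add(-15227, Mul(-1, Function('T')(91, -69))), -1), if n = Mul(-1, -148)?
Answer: Rational(-3, 45760) ≈ -6.5559e-5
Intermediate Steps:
n = 148
Function('T')(d, F) = Add(Rational(148, 3), Mul(Rational(1, 3), F)) (Function('T')(d, F) = Mul(Rational(1, 3), Add(F, 148)) = Mul(Rational(1, 3), Add(148, F)) = Add(Rational(148, 3), Mul(Rational(1, 3), F)))
Pow(Add(-15227, Mul(-1, Function('T')(91, -69))), -1) = Pow(Add(-15227, Mul(-1, Add(Rational(148, 3), Mul(Rational(1, 3), -69)))), -1) = Pow(Add(-15227, Mul(-1, Add(Rational(148, 3), -23))), -1) = Pow(Add(-15227, Mul(-1, Rational(79, 3))), -1) = Pow(Add(-15227, Rational(-79, 3)), -1) = Pow(Rational(-45760, 3), -1) = Rational(-3, 45760)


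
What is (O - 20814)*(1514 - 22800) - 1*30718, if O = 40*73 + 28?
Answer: 380264958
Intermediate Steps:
O = 2948 (O = 2920 + 28 = 2948)
(O - 20814)*(1514 - 22800) - 1*30718 = (2948 - 20814)*(1514 - 22800) - 1*30718 = -17866*(-21286) - 30718 = 380295676 - 30718 = 380264958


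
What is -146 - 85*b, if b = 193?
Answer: -16551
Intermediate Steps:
-146 - 85*b = -146 - 85*193 = -146 - 16405 = -16551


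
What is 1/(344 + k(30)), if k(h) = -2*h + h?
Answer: 1/314 ≈ 0.0031847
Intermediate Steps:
k(h) = -h
1/(344 + k(30)) = 1/(344 - 1*30) = 1/(344 - 30) = 1/314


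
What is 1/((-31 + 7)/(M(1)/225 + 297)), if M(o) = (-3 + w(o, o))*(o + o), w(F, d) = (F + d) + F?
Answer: -99/8 ≈ -12.375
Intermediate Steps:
w(F, d) = d + 2*F
M(o) = 2*o*(-3 + 3*o) (M(o) = (-3 + (o + 2*o))*(o + o) = (-3 + 3*o)*(2*o) = 2*o*(-3 + 3*o))
1/((-31 + 7)/(M(1)/225 + 297)) = 1/((-31 + 7)/((6*1*(-1 + 1))/225 + 297)) = 1/(-24/((6*1*0)*(1/225) + 297)) = 1/(-24/(0*(1/225) + 297)) = 1/(-24/(0 + 297)) = 1/(-24/297) = 1/(-24*1/297) = 1/(-8/99) = -99/8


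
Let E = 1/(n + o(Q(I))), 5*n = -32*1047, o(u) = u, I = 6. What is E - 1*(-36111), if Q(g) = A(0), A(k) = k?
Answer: 1209862939/33504 ≈ 36111.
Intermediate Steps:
Q(g) = 0
n = -33504/5 (n = (-32*1047)/5 = (⅕)*(-33504) = -33504/5 ≈ -6700.8)
E = -5/33504 (E = 1/(-33504/5 + 0) = 1/(-33504/5) = -5/33504 ≈ -0.00014924)
E - 1*(-36111) = -5/33504 - 1*(-36111) = -5/33504 + 36111 = 1209862939/33504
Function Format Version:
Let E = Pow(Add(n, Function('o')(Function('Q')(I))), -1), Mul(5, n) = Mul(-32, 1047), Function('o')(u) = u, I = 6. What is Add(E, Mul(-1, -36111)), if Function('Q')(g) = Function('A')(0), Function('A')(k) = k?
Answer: Rational(1209862939, 33504) ≈ 36111.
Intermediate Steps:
Function('Q')(g) = 0
n = Rational(-33504, 5) (n = Mul(Rational(1, 5), Mul(-32, 1047)) = Mul(Rational(1, 5), -33504) = Rational(-33504, 5) ≈ -6700.8)
E = Rational(-5, 33504) (E = Pow(Add(Rational(-33504, 5), 0), -1) = Pow(Rational(-33504, 5), -1) = Rational(-5, 33504) ≈ -0.00014924)
Add(E, Mul(-1, -36111)) = Add(Rational(-5, 33504), Mul(-1, -36111)) = Add(Rational(-5, 33504), 36111) = Rational(1209862939, 33504)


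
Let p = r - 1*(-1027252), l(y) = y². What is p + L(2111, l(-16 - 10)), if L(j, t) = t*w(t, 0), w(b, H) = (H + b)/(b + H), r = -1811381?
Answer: -783453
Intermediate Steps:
w(b, H) = 1 (w(b, H) = (H + b)/(H + b) = 1)
L(j, t) = t (L(j, t) = t*1 = t)
p = -784129 (p = -1811381 - 1*(-1027252) = -1811381 + 1027252 = -784129)
p + L(2111, l(-16 - 10)) = -784129 + (-16 - 10)² = -784129 + (-26)² = -784129 + 676 = -783453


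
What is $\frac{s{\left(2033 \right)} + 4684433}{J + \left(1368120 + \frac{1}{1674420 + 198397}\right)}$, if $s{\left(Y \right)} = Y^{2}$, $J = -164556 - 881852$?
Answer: $\frac{16513605099474}{602507702705} \approx 27.408$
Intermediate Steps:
$J = -1046408$ ($J = -164556 - 881852 = -1046408$)
$\frac{s{\left(2033 \right)} + 4684433}{J + \left(1368120 + \frac{1}{1674420 + 198397}\right)} = \frac{2033^{2} + 4684433}{-1046408 + \left(1368120 + \frac{1}{1674420 + 198397}\right)} = \frac{4133089 + 4684433}{-1046408 + \left(1368120 + \frac{1}{1872817}\right)} = \frac{8817522}{-1046408 + \left(1368120 + \frac{1}{1872817}\right)} = \frac{8817522}{-1046408 + \frac{2562238394041}{1872817}} = \frac{8817522}{\frac{602507702705}{1872817}} = 8817522 \cdot \frac{1872817}{602507702705} = \frac{16513605099474}{602507702705}$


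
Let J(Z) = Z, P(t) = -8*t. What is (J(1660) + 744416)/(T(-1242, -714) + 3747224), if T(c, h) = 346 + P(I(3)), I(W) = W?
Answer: 124346/624591 ≈ 0.19908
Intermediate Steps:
T(c, h) = 322 (T(c, h) = 346 - 8*3 = 346 - 24 = 322)
(J(1660) + 744416)/(T(-1242, -714) + 3747224) = (1660 + 744416)/(322 + 3747224) = 746076/3747546 = 746076*(1/3747546) = 124346/624591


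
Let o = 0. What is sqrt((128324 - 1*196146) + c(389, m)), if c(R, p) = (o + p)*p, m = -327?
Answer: sqrt(39107) ≈ 197.75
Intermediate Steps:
c(R, p) = p**2 (c(R, p) = (0 + p)*p = p*p = p**2)
sqrt((128324 - 1*196146) + c(389, m)) = sqrt((128324 - 1*196146) + (-327)**2) = sqrt((128324 - 196146) + 106929) = sqrt(-67822 + 106929) = sqrt(39107)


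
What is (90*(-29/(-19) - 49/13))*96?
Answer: -4786560/247 ≈ -19379.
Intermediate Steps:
(90*(-29/(-19) - 49/13))*96 = (90*(-29*(-1/19) - 49*1/13))*96 = (90*(29/19 - 49/13))*96 = (90*(-554/247))*96 = -49860/247*96 = -4786560/247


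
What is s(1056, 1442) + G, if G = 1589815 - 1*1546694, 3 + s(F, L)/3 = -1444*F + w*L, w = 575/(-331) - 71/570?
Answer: -142745640571/31445 ≈ -4.5395e+6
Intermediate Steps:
w = -351251/188670 (w = 575*(-1/331) - 71*1/570 = -575/331 - 71/570 = -351251/188670 ≈ -1.8617)
s(F, L) = -9 - 4332*F - 351251*L/62890 (s(F, L) = -9 + 3*(-1444*F - 351251*L/188670) = -9 + (-4332*F - 351251*L/62890) = -9 - 4332*F - 351251*L/62890)
G = 43121 (G = 1589815 - 1546694 = 43121)
s(1056, 1442) + G = (-9 - 4332*1056 - 351251/62890*1442) + 43121 = (-9 - 4574592 - 253251971/31445) + 43121 = -144101580416/31445 + 43121 = -142745640571/31445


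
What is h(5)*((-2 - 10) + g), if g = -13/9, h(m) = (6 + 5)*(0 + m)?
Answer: -6655/9 ≈ -739.44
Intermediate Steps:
h(m) = 11*m
g = -13/9 (g = -13*⅑ = -13/9 ≈ -1.4444)
h(5)*((-2 - 10) + g) = (11*5)*((-2 - 10) - 13/9) = 55*(-12 - 13/9) = 55*(-121/9) = -6655/9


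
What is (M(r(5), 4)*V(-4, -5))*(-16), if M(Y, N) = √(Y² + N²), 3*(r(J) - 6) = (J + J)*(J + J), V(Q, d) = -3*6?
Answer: 192*√3517 ≈ 11386.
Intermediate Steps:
V(Q, d) = -18
r(J) = 6 + 4*J²/3 (r(J) = 6 + ((J + J)*(J + J))/3 = 6 + ((2*J)*(2*J))/3 = 6 + (4*J²)/3 = 6 + 4*J²/3)
M(Y, N) = √(N² + Y²)
(M(r(5), 4)*V(-4, -5))*(-16) = (√(4² + (6 + (4/3)*5²)²)*(-18))*(-16) = (√(16 + (6 + (4/3)*25)²)*(-18))*(-16) = (√(16 + (6 + 100/3)²)*(-18))*(-16) = (√(16 + (118/3)²)*(-18))*(-16) = (√(16 + 13924/9)*(-18))*(-16) = (√(14068/9)*(-18))*(-16) = ((2*√3517/3)*(-18))*(-16) = -12*√3517*(-16) = 192*√3517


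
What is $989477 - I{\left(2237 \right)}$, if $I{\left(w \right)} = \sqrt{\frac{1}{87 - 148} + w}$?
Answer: $989477 - \frac{2 \sqrt{2080954}}{61} \approx 9.8943 \cdot 10^{5}$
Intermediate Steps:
$I{\left(w \right)} = \sqrt{- \frac{1}{61} + w}$ ($I{\left(w \right)} = \sqrt{\frac{1}{-61} + w} = \sqrt{- \frac{1}{61} + w}$)
$989477 - I{\left(2237 \right)} = 989477 - \frac{\sqrt{-61 + 3721 \cdot 2237}}{61} = 989477 - \frac{\sqrt{-61 + 8323877}}{61} = 989477 - \frac{\sqrt{8323816}}{61} = 989477 - \frac{2 \sqrt{2080954}}{61}$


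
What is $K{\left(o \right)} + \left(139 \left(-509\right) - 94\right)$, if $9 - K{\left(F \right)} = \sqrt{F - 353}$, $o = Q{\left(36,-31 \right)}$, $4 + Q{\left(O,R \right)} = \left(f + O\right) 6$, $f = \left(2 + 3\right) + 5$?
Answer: $-70836 - 9 i \approx -70836.0 - 9.0 i$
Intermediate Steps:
$f = 10$ ($f = 5 + 5 = 10$)
$Q{\left(O,R \right)} = 56 + 6 O$ ($Q{\left(O,R \right)} = -4 + \left(10 + O\right) 6 = -4 + \left(60 + 6 O\right) = 56 + 6 O$)
$o = 272$ ($o = 56 + 6 \cdot 36 = 56 + 216 = 272$)
$K{\left(F \right)} = 9 - \sqrt{-353 + F}$ ($K{\left(F \right)} = 9 - \sqrt{F - 353} = 9 - \sqrt{-353 + F}$)
$K{\left(o \right)} + \left(139 \left(-509\right) - 94\right) = \left(9 - \sqrt{-353 + 272}\right) + \left(139 \left(-509\right) - 94\right) = \left(9 - \sqrt{-81}\right) - 70845 = \left(9 - 9 i\right) - 70845 = -70836 - 9 i$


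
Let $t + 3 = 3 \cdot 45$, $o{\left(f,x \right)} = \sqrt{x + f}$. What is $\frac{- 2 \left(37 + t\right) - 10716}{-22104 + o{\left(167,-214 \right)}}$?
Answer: $\frac{244337616}{488586863} + \frac{11054 i \sqrt{47}}{488586863} \approx 0.50009 + 0.00015511 i$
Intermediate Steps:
$o{\left(f,x \right)} = \sqrt{f + x}$
$t = 132$ ($t = -3 + 3 \cdot 45 = -3 + 135 = 132$)
$\frac{- 2 \left(37 + t\right) - 10716}{-22104 + o{\left(167,-214 \right)}} = \frac{- 2 \left(37 + 132\right) - 10716}{-22104 + \sqrt{167 - 214}} = \frac{\left(-2\right) 169 - 10716}{-22104 + \sqrt{-47}} = \frac{-338 - 10716}{-22104 + i \sqrt{47}} = - \frac{11054}{-22104 + i \sqrt{47}}$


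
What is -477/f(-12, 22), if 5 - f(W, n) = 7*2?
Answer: 53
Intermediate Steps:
f(W, n) = -9 (f(W, n) = 5 - 7*2 = 5 - 1*14 = 5 - 14 = -9)
-477/f(-12, 22) = -477/(-9) = -477*(-⅑) = 53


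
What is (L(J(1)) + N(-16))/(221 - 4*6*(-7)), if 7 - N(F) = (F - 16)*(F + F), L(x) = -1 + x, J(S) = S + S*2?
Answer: -1015/389 ≈ -2.6093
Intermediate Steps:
J(S) = 3*S (J(S) = S + 2*S = 3*S)
N(F) = 7 - 2*F*(-16 + F) (N(F) = 7 - (F - 16)*(F + F) = 7 - (-16 + F)*2*F = 7 - 2*F*(-16 + F))
(L(J(1)) + N(-16))/(221 - 4*6*(-7)) = ((-1 + 3*1) + (7 - 2*(-16)² + 32*(-16)))/(221 - 4*6*(-7)) = ((-1 + 3) + (7 - 2*256 - 512))/(221 - 24*(-7)) = (2 + (7 - 512 - 512))/(221 + 168) = (2 - 1017)/389 = -1015*1/389 = -1015/389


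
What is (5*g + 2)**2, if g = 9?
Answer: 2209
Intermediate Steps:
(5*g + 2)**2 = (5*9 + 2)**2 = (45 + 2)**2 = 47**2 = 2209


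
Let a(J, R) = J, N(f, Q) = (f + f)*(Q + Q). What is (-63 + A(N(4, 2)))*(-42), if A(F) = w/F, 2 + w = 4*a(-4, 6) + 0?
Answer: 21357/8 ≈ 2669.6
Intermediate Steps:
N(f, Q) = 4*Q*f (N(f, Q) = (2*f)*(2*Q) = 4*Q*f)
w = -18 (w = -2 + (4*(-4) + 0) = -2 + (-16 + 0) = -2 - 16 = -18)
A(F) = -18/F
(-63 + A(N(4, 2)))*(-42) = (-63 - 18/(4*2*4))*(-42) = (-63 - 18/32)*(-42) = (-63 - 18*1/32)*(-42) = (-63 - 9/16)*(-42) = -1017/16*(-42) = 21357/8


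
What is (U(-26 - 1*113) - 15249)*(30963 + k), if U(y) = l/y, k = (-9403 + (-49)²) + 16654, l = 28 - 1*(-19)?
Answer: -86089909670/139 ≈ -6.1935e+8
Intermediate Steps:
l = 47 (l = 28 + 19 = 47)
k = 9652 (k = (-9403 + 2401) + 16654 = -7002 + 16654 = 9652)
U(y) = 47/y
(U(-26 - 1*113) - 15249)*(30963 + k) = (47/(-26 - 1*113) - 15249)*(30963 + 9652) = (47/(-26 - 113) - 15249)*40615 = (47/(-139) - 15249)*40615 = (47*(-1/139) - 15249)*40615 = (-47/139 - 15249)*40615 = -2119658/139*40615 = -86089909670/139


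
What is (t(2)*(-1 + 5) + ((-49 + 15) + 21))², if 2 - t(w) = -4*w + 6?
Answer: 9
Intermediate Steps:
t(w) = -4 + 4*w (t(w) = 2 - (-4*w + 6) = 2 - (6 - 4*w) = 2 + (-6 + 4*w) = -4 + 4*w)
(t(2)*(-1 + 5) + ((-49 + 15) + 21))² = ((-4 + 4*2)*(-1 + 5) + ((-49 + 15) + 21))² = ((-4 + 8)*4 + (-34 + 21))² = (4*4 - 13)² = (16 - 13)² = 3² = 9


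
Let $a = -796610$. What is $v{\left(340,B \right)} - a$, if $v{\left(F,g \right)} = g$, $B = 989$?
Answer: $797599$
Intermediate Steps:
$v{\left(340,B \right)} - a = 989 - -796610 = 989 + 796610 = 797599$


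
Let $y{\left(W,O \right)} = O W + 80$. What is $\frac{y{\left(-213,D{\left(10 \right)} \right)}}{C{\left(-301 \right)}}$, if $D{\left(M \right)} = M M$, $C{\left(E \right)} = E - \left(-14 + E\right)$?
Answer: $- \frac{10610}{7} \approx -1515.7$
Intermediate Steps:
$C{\left(E \right)} = 14$ ($C{\left(E \right)} = E - \left(-14 + E\right) = 14$)
$D{\left(M \right)} = M^{2}$
$y{\left(W,O \right)} = 80 + O W$
$\frac{y{\left(-213,D{\left(10 \right)} \right)}}{C{\left(-301 \right)}} = \frac{80 + 10^{2} \left(-213\right)}{14} = \left(80 + 100 \left(-213\right)\right) \frac{1}{14} = \left(80 - 21300\right) \frac{1}{14} = \left(-21220\right) \frac{1}{14} = - \frac{10610}{7}$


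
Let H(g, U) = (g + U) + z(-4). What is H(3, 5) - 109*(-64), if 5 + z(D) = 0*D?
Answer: 6979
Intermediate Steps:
z(D) = -5 (z(D) = -5 + 0*D = -5 + 0 = -5)
H(g, U) = -5 + U + g (H(g, U) = (g + U) - 5 = (U + g) - 5 = -5 + U + g)
H(3, 5) - 109*(-64) = (-5 + 5 + 3) - 109*(-64) = 3 + 6976 = 6979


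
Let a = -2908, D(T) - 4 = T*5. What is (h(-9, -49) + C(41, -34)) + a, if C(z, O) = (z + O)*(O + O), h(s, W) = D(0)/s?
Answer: -30460/9 ≈ -3384.4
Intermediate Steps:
D(T) = 4 + 5*T (D(T) = 4 + T*5 = 4 + 5*T)
h(s, W) = 4/s (h(s, W) = (4 + 5*0)/s = (4 + 0)/s = 4/s)
C(z, O) = 2*O*(O + z) (C(z, O) = (O + z)*(2*O) = 2*O*(O + z))
(h(-9, -49) + C(41, -34)) + a = (4/(-9) + 2*(-34)*(-34 + 41)) - 2908 = (4*(-⅑) + 2*(-34)*7) - 2908 = (-4/9 - 476) - 2908 = -4288/9 - 2908 = -30460/9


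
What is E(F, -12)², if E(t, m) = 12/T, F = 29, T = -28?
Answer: 9/49 ≈ 0.18367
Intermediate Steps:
E(t, m) = -3/7 (E(t, m) = 12/(-28) = 12*(-1/28) = -3/7)
E(F, -12)² = (-3/7)² = 9/49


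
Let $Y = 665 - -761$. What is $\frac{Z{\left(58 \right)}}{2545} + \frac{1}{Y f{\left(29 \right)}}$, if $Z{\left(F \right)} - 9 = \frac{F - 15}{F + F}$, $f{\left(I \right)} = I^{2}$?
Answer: $\frac{22480989}{6104263940} \approx 0.0036828$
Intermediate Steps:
$Y = 1426$ ($Y = 665 + 761 = 1426$)
$Z{\left(F \right)} = 9 + \frac{-15 + F}{2 F}$ ($Z{\left(F \right)} = 9 + \frac{F - 15}{F + F} = 9 + \frac{-15 + F}{2 F}$)
$\frac{Z{\left(58 \right)}}{2545} + \frac{1}{Y f{\left(29 \right)}} = \frac{\frac{1}{2} \cdot \frac{1}{58} \left(-15 + 19 \cdot 58\right)}{2545} + \frac{1}{1426 \cdot 29^{2}} = \frac{1}{2} \cdot \frac{1}{58} \left(-15 + 1102\right) \frac{1}{2545} + \frac{1}{1426 \cdot 841} = \frac{1}{2} \cdot \frac{1}{58} \cdot 1087 \cdot \frac{1}{2545} + \frac{1}{1426} \cdot \frac{1}{841} = \frac{1087}{116} \cdot \frac{1}{2545} + \frac{1}{1199266} = \frac{1087}{295220} + \frac{1}{1199266} = \frac{22480989}{6104263940}$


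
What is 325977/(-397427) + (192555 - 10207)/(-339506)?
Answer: -91570582979/67464425531 ≈ -1.3573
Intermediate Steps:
325977/(-397427) + (192555 - 10207)/(-339506) = 325977*(-1/397427) + 182348*(-1/339506) = -325977/397427 - 91174/169753 = -91570582979/67464425531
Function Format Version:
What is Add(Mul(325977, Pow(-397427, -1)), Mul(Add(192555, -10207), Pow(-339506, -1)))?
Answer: Rational(-91570582979, 67464425531) ≈ -1.3573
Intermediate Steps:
Add(Mul(325977, Pow(-397427, -1)), Mul(Add(192555, -10207), Pow(-339506, -1))) = Add(Mul(325977, Rational(-1, 397427)), Mul(182348, Rational(-1, 339506))) = Add(Rational(-325977, 397427), Rational(-91174, 169753)) = Rational(-91570582979, 67464425531)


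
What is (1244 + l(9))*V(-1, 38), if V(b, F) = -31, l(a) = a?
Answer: -38843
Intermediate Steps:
(1244 + l(9))*V(-1, 38) = (1244 + 9)*(-31) = 1253*(-31) = -38843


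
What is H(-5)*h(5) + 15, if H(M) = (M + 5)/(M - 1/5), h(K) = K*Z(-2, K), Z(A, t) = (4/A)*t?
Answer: 15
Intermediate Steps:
Z(A, t) = 4*t/A
h(K) = -2*K² (h(K) = K*(4*K/(-2)) = K*(4*K*(-½)) = K*(-2*K) = -2*K²)
H(M) = (5 + M)/(-⅕ + M) (H(M) = (5 + M)/(M - 1*⅕) = (5 + M)/(M - ⅕) = (5 + M)/(-⅕ + M))
H(-5)*h(5) + 15 = (5*(5 - 5)/(-1 + 5*(-5)))*(-2*5²) + 15 = (5*0/(-1 - 25))*(-2*25) + 15 = (5*0/(-26))*(-50) + 15 = (5*(-1/26)*0)*(-50) + 15 = 0*(-50) + 15 = 0 + 15 = 15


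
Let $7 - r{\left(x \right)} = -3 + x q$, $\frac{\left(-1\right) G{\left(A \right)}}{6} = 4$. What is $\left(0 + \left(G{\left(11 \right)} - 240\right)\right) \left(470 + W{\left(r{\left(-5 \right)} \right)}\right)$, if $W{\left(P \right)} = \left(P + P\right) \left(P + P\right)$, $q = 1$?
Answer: $-361680$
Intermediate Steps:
$G{\left(A \right)} = -24$ ($G{\left(A \right)} = \left(-6\right) 4 = -24$)
$r{\left(x \right)} = 10 - x$ ($r{\left(x \right)} = 7 - \left(-3 + x 1\right) = 7 - \left(-3 + x\right) = 10 - x$)
$W{\left(P \right)} = 4 P^{2}$ ($W{\left(P \right)} = 2 P 2 P = 4 P^{2}$)
$\left(0 + \left(G{\left(11 \right)} - 240\right)\right) \left(470 + W{\left(r{\left(-5 \right)} \right)}\right) = \left(0 - 264\right) \left(470 + 4 \left(10 - -5\right)^{2}\right) = \left(0 - 264\right) \left(470 + 4 \left(10 + 5\right)^{2}\right) = - 264 \left(470 + 4 \cdot 15^{2}\right) = - 264 \left(470 + 4 \cdot 225\right) = - 264 \left(470 + 900\right) = \left(-264\right) 1370 = -361680$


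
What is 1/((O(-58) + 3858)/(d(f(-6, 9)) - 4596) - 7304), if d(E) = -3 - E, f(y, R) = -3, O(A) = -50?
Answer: -1149/8393248 ≈ -0.00013690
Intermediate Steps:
1/((O(-58) + 3858)/(d(f(-6, 9)) - 4596) - 7304) = 1/((-50 + 3858)/((-3 - 1*(-3)) - 4596) - 7304) = 1/(3808/((-3 + 3) - 4596) - 7304) = 1/(3808/(0 - 4596) - 7304) = 1/(3808/(-4596) - 7304) = 1/(3808*(-1/4596) - 7304) = 1/(-952/1149 - 7304) = 1/(-8393248/1149) = -1149/8393248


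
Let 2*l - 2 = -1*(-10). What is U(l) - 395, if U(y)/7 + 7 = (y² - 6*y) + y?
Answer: -402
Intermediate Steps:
l = 6 (l = 1 + (-1*(-10))/2 = 1 + (½)*10 = 1 + 5 = 6)
U(y) = -49 - 35*y + 7*y² (U(y) = -49 + 7*((y² - 6*y) + y) = -49 + 7*(y² - 5*y) = -49 + (-35*y + 7*y²) = -49 - 35*y + 7*y²)
U(l) - 395 = (-49 - 35*6 + 7*6²) - 395 = (-49 - 210 + 7*36) - 395 = (-49 - 210 + 252) - 395 = -7 - 395 = -402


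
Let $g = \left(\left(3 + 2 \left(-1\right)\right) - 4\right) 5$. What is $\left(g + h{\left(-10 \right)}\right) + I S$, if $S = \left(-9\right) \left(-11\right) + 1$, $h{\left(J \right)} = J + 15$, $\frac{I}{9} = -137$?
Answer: $-123310$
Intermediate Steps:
$I = -1233$ ($I = 9 \left(-137\right) = -1233$)
$h{\left(J \right)} = 15 + J$
$g = -15$ ($g = \left(\left(3 - 2\right) - 4\right) 5 = \left(1 - 4\right) 5 = \left(-3\right) 5 = -15$)
$S = 100$ ($S = 99 + 1 = 100$)
$\left(g + h{\left(-10 \right)}\right) + I S = \left(-15 + \left(15 - 10\right)\right) - 123300 = \left(-15 + 5\right) - 123300 = -10 - 123300 = -123310$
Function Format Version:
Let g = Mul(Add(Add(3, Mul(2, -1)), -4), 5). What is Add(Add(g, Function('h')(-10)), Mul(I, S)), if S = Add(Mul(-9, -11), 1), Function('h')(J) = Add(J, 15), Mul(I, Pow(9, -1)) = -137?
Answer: -123310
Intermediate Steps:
I = -1233 (I = Mul(9, -137) = -1233)
Function('h')(J) = Add(15, J)
g = -15 (g = Mul(Add(Add(3, -2), -4), 5) = Mul(Add(1, -4), 5) = Mul(-3, 5) = -15)
S = 100 (S = Add(99, 1) = 100)
Add(Add(g, Function('h')(-10)), Mul(I, S)) = Add(Add(-15, Add(15, -10)), Mul(-1233, 100)) = Add(Add(-15, 5), -123300) = Add(-10, -123300) = -123310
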